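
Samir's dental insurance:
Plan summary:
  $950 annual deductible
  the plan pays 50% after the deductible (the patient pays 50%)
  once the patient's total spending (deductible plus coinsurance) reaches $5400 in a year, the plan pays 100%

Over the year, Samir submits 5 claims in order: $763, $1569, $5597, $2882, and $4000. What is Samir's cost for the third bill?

#1 ($763): all of it applies to the deductible. Patient owes $763 (running OOP $763).
#2 ($1569): $187 finishes the deductible; $1382 goes to coinsurance; 50% of $1382 = $691. Cost to patient: $878. OOP to date $1641.
#3 ($5597): 50% coinsurance on $5597 = $2798.50. Cost to patient: $2798.50. OOP to date $4439.50.

$2798.50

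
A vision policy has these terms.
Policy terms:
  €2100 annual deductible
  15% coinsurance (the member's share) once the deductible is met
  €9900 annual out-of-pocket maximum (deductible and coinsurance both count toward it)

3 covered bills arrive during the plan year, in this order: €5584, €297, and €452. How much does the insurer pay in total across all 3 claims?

€3598.05

Claim 1 — €5584: €2100 to deductible, leaving €3484; member's 15% is €522.60. Member pays €2622.60; OOP now €2622.60. Insurer: €5584 − €2622.60 = €2961.40.
Claim 2 — €297: 15% coinsurance on €297 = €44.55. Member owes €44.55 (running OOP €2667.15). Plan pays €297 − €44.55 = €252.45.
Claim 3 — €452: deductible already satisfied, so member's share is 15% × €452 = €67.80. Member pays €67.80; OOP now €2734.95. Insurer: €452 − €67.80 = €384.20.
Insurer total = bills − member's total = €6333 − €2734.95 = €3598.05.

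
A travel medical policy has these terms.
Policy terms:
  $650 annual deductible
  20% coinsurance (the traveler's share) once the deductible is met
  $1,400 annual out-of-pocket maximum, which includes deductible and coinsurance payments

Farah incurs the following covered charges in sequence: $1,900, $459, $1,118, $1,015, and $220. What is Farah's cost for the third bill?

Bill 1, $1,900: $650 finishes the deductible; $1,250 goes to coinsurance; 20% of $1,250 = $250. Cost to traveler: $900. OOP to date $900.
Bill 2, $459: deductible met; 20% of $459 = $91.80. Cost to traveler: $91.80. OOP to date $991.80.
Bill 3, $1,118: deductible met; 20% of $1,118 = $223.60. Traveler owes $223.60 (running OOP $1,215.40).

$223.60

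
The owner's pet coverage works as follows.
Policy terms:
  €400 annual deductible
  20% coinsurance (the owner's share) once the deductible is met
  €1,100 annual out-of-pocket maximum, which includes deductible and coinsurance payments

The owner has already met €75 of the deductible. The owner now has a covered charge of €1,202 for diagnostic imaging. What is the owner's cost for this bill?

Deductible still to meet: €400 − €75 = €325.
After the €325 deductible portion, €1,202 − €325 = €877 is subject to coinsurance.
Owner's 20% share of €877 is €175.40.
Owner responsibility before any cap: €325 + €175.40 = €500.40.
Year-to-date out-of-pocket becomes €75 + €500.40 = €575.40, still under the €1,100 maximum, so no cap applies.

€500.40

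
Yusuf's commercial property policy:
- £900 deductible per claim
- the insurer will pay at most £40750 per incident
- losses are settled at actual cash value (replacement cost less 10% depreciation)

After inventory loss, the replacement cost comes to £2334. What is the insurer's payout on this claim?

At 10% depreciation, ACV = £2334 − £233.40 = £2100.60.
After the deductible, £2100.60 − £900 = £1200.60 remains.
That's under the £40750 cap, so the insurer reimburses the full £1200.60.

£1200.60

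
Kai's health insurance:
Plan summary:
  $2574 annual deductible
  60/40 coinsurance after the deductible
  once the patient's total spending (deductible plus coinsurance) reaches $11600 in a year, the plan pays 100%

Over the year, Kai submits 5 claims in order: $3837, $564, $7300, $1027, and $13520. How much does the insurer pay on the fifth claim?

#1 ($3837): deductible takes $2574, $1263 remains; patient's 40% is $505.20. Patient pays $3079.20; OOP now $3079.20. Insurer: $3837 − $3079.20 = $757.80.
#2 ($564): deductible already satisfied, so patient's share is 40% × $564 = $225.60. Patient pays $225.60; OOP now $3304.80. Insurer: $564 − $225.60 = $338.40.
#3 ($7300): deductible met; 40% of $7300 = $2920. Cost to patient: $2920. OOP to date $6224.80. Plan pays $7300 − $2920 = $4380.
#4 ($1027): deductible met; 40% of $1027 = $410.80. Patient pays $410.80; OOP now $6635.60. Insurer: $1027 − $410.80 = $616.20.
#5 ($13520): deductible already satisfied, so patient's share is 40% × $13520 = $5408. OOP would hit $12043.60 > $11600, so the cap limits the patient to $11600 − $6635.60 = $4964.40. Insurer: $13520 − $4964.40 = $8555.60.

$8555.60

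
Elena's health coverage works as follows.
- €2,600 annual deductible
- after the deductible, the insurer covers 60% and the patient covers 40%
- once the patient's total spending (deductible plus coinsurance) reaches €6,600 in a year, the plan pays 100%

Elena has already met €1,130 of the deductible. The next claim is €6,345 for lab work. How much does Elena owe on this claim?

€3,420

€1,130 of the €2,600 deductible is already met, leaving €1,470.
The remaining €4,875 (= €6,345 − €1,470) moves to coinsurance.
Coinsurance: €4,875 × 40% = €1,950.
That puts the patient's cost at €1,470 + €1,950 = €3,420 before any cap.
Year-to-date out-of-pocket becomes €1,130 + €3,420 = €4,550, still under the €6,600 maximum, so no cap applies.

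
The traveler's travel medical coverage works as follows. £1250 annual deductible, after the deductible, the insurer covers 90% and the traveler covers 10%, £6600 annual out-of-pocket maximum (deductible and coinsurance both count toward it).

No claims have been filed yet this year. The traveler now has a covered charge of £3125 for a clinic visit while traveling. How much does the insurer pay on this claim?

£1687.50

Deductible not yet touched, so the first £1250 of the bill goes to the deductible.
That leaves £3125 − £1250 = £1875 for coinsurance.
10% of £1875 = £187.50 falls to the traveler.
So the traveler owes £1250 + £187.50 = £1437.50 before any cap.
Total out-of-pocket so far would be £0 + £1437.50 = £1437.50, below the £6600 cap — no reduction.
The plan picks up £3125 − £1437.50 = £1687.50.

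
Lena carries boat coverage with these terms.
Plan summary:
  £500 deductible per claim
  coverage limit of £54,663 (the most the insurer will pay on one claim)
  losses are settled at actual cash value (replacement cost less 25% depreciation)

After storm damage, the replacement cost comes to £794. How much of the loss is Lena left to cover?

Actual cash value after 25% depreciation: £794 × 75% = £595.50.
Subtract the deductible: £595.50 − £500 = £95.50.
That's under the £54,663 cap, so the insurer reimburses the full £95.50.
The owner bears the rest of the original loss: £794 − £95.50 = £698.50.

£698.50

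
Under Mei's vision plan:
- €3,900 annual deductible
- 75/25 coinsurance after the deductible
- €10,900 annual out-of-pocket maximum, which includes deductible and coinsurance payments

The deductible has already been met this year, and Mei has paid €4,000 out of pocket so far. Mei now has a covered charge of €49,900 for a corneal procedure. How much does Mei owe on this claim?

The deductible is already satisfied, so the full bill goes to coinsurance.
Coinsurance: €49,900 × 25% = €12,475.
That would bring total out-of-pocket to €16,475, past the €10,900 cap. The member is capped at €10,900 − €4,000 = €6,900 on this claim.

€6,900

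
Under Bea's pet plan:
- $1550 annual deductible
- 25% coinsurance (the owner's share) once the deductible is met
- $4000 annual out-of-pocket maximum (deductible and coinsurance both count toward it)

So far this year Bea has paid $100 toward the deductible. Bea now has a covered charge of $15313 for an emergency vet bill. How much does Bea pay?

$3900

$100 of the $1550 deductible is already met, leaving $1450.
After the $1450 deductible portion, $15313 − $1450 = $13863 is subject to coinsurance.
Owner's 25% share of $13863 is $3465.75.
So the owner owes $1450 + $3465.75 = $4915.75 before any cap.
Adding $4915.75 to the $100 already spent would give $5015.75, which exceeds the $4000 cap; the owner pays just $4000 − $100 = $3900.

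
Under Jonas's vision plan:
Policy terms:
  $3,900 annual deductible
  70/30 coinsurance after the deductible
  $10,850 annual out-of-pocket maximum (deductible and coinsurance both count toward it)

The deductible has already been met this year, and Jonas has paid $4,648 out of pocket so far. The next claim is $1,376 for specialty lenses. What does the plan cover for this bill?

$963.20

The deductible is already satisfied, so the full bill goes to coinsurance.
30% of $1,376 = $412.80 falls to the member.
Year-to-date out-of-pocket becomes $4,648 + $412.80 = $5,060.80, still under the $10,850 maximum, so no cap applies.
The plan picks up $1,376 − $412.80 = $963.20.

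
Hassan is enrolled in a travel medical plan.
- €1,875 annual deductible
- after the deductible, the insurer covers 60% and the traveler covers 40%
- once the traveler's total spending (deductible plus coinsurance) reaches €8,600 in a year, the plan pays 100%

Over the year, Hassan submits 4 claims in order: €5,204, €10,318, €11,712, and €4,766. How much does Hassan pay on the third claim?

€1,266.20

Claim 1 (€5,204): €1,875 to deductible, leaving €3,329; traveler's 40% is €1,331.60. Traveler owes €3,206.60 (running OOP €3,206.60).
Claim 2 (€10,318): 40% coinsurance on €10,318 = €4,127.20. Traveler pays €4,127.20; OOP now €7,333.80.
Claim 3 (€11,712): 40% coinsurance on €11,712 = €4,684.80. Adding that to €7,333.80 gives €12,018.60, past the €8,600 cap; traveler pays only €8,600 − €7,333.80 = €1,266.20.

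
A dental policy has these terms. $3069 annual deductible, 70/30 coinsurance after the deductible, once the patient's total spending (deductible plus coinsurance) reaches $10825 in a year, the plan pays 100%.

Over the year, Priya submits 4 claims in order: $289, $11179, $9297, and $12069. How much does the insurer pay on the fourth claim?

#1 ($289): fully absorbed by the deductible. Patient pays $289; OOP now $289. Plan pays $289 − $289 = $0.
#2 ($11179): $2780 to deductible, leaving $8399; patient's 30% is $2519.70. Cost to patient: $5299.70. OOP to date $5588.70. Plan pays $11179 − $5299.70 = $5879.30.
#3 ($9297): deductible already satisfied, so patient's share is 30% × $9297 = $2789.10. Patient owes $2789.10 (running OOP $8377.80). Insurer: $9297 − $2789.10 = $6507.90.
#4 ($12069): 30% coinsurance on $12069 = $3620.70. OOP would hit $11998.50 > $10825, so the cap limits the patient to $10825 − $8377.80 = $2447.20. Plan pays $12069 − $2447.20 = $9621.80.

$9621.80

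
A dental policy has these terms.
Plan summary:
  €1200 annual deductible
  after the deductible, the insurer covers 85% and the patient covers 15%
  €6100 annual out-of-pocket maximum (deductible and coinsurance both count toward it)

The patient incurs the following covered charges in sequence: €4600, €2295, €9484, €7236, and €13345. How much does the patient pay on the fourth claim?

#1 (€4600): deductible takes €1200, €3400 remains; patient's 15% is €510. Cost to patient: €1710. OOP to date €1710.
#2 (€2295): 15% coinsurance on €2295 = €344.25. Patient owes €344.25 (running OOP €2054.25).
#3 (€9484): deductible met; 15% of €9484 = €1422.60. Patient pays €1422.60; OOP now €3476.85.
#4 (€7236): 15% coinsurance on €7236 = €1085.40. Patient pays €1085.40; OOP now €4562.25.

€1085.40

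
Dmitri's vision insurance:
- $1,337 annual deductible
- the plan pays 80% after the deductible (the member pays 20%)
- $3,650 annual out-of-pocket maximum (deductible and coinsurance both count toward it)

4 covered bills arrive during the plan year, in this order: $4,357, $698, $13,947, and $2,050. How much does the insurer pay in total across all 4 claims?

Claim 1 ($4,357): $1,337 finishes the deductible; $3,020 goes to coinsurance; 20% of $3,020 = $604. Cost to member: $1,941. OOP to date $1,941. Plan pays $4,357 − $1,941 = $2,416.
Claim 2 ($698): deductible already satisfied, so member's share is 20% × $698 = $139.60. Member pays $139.60; OOP now $2,080.60. Insurer: $698 − $139.60 = $558.40.
Claim 3 ($13,947): deductible met; 20% of $13,947 = $2,789.40. Adding that to $2,080.60 gives $4,870, past the $3,650 cap; member pays only $3,650 − $2,080.60 = $1,569.40. Plan pays $13,947 − $1,569.40 = $12,377.60.
Claim 4 ($2,050): deductible met; 20% of $2,050 = $410. That would push OOP to $4,060, over the $3,650 cap, so member pays $3,650 − $3,650 = $0. Insurer: $2,050 − $0 = $2,050.
Insurer total = bills − member's total = $21,052 − $3,650 = $17,402.

$17,402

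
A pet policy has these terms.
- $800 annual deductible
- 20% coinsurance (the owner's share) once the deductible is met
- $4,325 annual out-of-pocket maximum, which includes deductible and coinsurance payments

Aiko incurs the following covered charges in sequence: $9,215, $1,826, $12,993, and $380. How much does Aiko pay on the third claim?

$1,476.80

Claim 1 — $9,215: $800 to deductible, leaving $8,415; owner's 20% is $1,683. Cost to owner: $2,483. OOP to date $2,483.
Claim 2 — $1,826: deductible already satisfied, so owner's share is 20% × $1,826 = $365.20. Owner owes $365.20 (running OOP $2,848.20).
Claim 3 — $12,993: 20% coinsurance on $12,993 = $2,598.60. Adding that to $2,848.20 gives $5,446.80, past the $4,325 cap; owner pays only $4,325 − $2,848.20 = $1,476.80.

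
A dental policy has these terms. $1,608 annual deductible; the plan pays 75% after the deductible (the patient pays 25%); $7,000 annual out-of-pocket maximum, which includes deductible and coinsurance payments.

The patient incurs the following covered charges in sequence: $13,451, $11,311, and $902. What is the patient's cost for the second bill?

$2,431.25

Claim 1 ($13,451): $1,608 to deductible, leaving $11,843; 25% of $11,843 = $2,960.75. Patient owes $4,568.75 (running OOP $4,568.75).
Claim 2 ($11,311): deductible already satisfied, so patient's share is 25% × $11,311 = $2,827.75. That would push OOP to $7,396.50, over the $7,000 cap, so patient pays $7,000 − $4,568.75 = $2,431.25.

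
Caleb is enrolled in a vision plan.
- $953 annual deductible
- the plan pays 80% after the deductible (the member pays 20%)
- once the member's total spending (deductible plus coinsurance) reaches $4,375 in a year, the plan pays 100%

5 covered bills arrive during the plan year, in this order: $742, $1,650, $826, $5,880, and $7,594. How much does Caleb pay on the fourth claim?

$1,176

Claim 1 — $742: fully absorbed by the deductible. Member pays $742; OOP now $742.
Claim 2 — $1,650: $211 to deductible, leaving $1,439; member's 20% is $287.80. Cost to member: $498.80. OOP to date $1,240.80.
Claim 3 — $826: 20% coinsurance on $826 = $165.20. Member owes $165.20 (running OOP $1,406).
Claim 4 — $5,880: 20% coinsurance on $5,880 = $1,176. Member owes $1,176 (running OOP $2,582).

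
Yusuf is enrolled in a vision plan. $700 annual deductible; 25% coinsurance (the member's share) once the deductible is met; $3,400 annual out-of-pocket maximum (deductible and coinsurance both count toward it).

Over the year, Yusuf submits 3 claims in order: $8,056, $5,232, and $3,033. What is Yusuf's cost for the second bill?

$861

Claim 1 ($8,056): deductible takes $700, $7,356 remains; coinsurance $7,356 × 25% = $1,839. Member owes $2,539 (running OOP $2,539).
Claim 2 ($5,232): deductible met; 25% of $5,232 = $1,308. Adding that to $2,539 gives $3,847, past the $3,400 cap; member pays only $3,400 − $2,539 = $861.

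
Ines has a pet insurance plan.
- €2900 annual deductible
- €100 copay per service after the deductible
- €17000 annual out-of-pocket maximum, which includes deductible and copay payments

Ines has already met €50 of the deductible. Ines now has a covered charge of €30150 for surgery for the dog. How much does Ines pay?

Deductible still to meet: €2900 − €50 = €2850.
The remaining €27300 (= €30150 − €2850) moves to the copay.
Copay on this service: €100.
So the owner owes €2850 + €100 = €2950 before any cap.
Total out-of-pocket so far would be €50 + €2950 = €3000, below the €17000 cap — no reduction.

€2950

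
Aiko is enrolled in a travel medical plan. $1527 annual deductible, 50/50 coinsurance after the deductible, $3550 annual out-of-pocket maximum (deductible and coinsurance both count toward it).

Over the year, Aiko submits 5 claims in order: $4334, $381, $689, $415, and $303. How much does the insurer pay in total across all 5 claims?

#1 ($4334): $1527 finishes the deductible; $2807 goes to coinsurance; 50% of $2807 = $1403.50. Traveler pays $2930.50; OOP now $2930.50. Insurer: $4334 − $2930.50 = $1403.50.
#2 ($381): deductible met; 50% of $381 = $190.50. Traveler pays $190.50; OOP now $3121. Plan pays $381 − $190.50 = $190.50.
#3 ($689): deductible met; 50% of $689 = $344.50. Traveler pays $344.50; OOP now $3465.50. Insurer: $689 − $344.50 = $344.50.
#4 ($415): 50% coinsurance on $415 = $207.50. OOP would hit $3673 > $3550, so the cap limits the traveler to $3550 − $3465.50 = $84.50. Plan pays $415 − $84.50 = $330.50.
#5 ($303): deductible met; 50% of $303 = $151.50. That would push OOP to $3701.50, over the $3550 cap, so traveler pays $3550 − $3550 = $0. Insurer: $303 − $0 = $303.
Insurer total: $1403.50 + $190.50 + $344.50 + $330.50 + $303 = $2572.

$2572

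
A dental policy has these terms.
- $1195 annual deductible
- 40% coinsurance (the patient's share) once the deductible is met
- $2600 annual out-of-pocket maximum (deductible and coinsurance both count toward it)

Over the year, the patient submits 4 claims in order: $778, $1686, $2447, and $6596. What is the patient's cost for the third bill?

Claim 1 ($778): all of it applies to the deductible. Patient pays $778; OOP now $778.
Claim 2 ($1686): $417 finishes the deductible; $1269 goes to coinsurance; 40% of $1269 = $507.60. Patient owes $924.60 (running OOP $1702.60).
Claim 3 ($2447): deductible met; 40% of $2447 = $978.80. OOP would hit $2681.40 > $2600, so the cap limits the patient to $2600 − $1702.60 = $897.40.

$897.40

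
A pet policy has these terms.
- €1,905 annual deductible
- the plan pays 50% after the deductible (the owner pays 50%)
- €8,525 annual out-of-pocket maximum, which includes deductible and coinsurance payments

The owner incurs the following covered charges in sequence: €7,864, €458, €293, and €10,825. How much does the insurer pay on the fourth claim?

Bill 1, €7,864: €1,905 finishes the deductible; €5,959 goes to coinsurance; 50% of €5,959 = €2,979.50. Owner pays €4,884.50; OOP now €4,884.50. Insurer: €7,864 − €4,884.50 = €2,979.50.
Bill 2, €458: deductible already satisfied, so owner's share is 50% × €458 = €229. Owner owes €229 (running OOP €5,113.50). Insurer: €458 − €229 = €229.
Bill 3, €293: deductible met; 50% of €293 = €146.50. Owner pays €146.50; OOP now €5,260. Insurer: €293 − €146.50 = €146.50.
Bill 4, €10,825: 50% coinsurance on €10,825 = €5,412.50. OOP would hit €10,672.50 > €8,525, so the cap limits the owner to €8,525 − €5,260 = €3,265. Plan pays €10,825 − €3,265 = €7,560.

€7,560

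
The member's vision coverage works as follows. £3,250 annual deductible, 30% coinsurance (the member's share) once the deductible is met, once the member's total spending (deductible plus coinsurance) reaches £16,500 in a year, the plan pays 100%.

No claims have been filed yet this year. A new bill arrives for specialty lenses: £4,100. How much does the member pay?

£3,505

Nothing has been paid toward the £3,250 deductible, so the first £3,250 of this charge is applied there.
After the £3,250 deductible portion, £4,100 − £3,250 = £850 is subject to coinsurance.
Member's 30% share of £850 is £255.
So the member owes £3,250 + £255 = £3,505 before any cap.
Cumulative spending £0 + £3,505 = £3,505 stays under the £16,500 maximum.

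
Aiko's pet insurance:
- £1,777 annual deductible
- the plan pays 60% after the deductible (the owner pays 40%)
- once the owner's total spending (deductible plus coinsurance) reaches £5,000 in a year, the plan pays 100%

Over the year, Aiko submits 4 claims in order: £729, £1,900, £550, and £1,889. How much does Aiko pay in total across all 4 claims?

Claim 1 (£729): fully absorbed by the deductible. Owner owes £729 (running OOP £729).
Claim 2 (£1,900): £1,048 finishes the deductible; £852 goes to coinsurance; owner's 40% is £340.80. Owner pays £1,388.80; OOP now £2,117.80.
Claim 3 (£550): deductible met; 40% of £550 = £220. Cost to owner: £220. OOP to date £2,337.80.
Claim 4 (£1,889): deductible met; 40% of £1,889 = £755.60. Cost to owner: £755.60. OOP to date £3,093.40.
Summing the owner's payments: £729 + £1,388.80 + £220 + £755.60 = £3,093.40.

£3,093.40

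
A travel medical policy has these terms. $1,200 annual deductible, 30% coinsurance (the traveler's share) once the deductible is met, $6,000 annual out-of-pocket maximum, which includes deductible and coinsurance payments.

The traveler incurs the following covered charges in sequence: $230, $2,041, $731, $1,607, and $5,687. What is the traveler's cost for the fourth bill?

Bill 1, $230: entire amount goes to the deductible. Cost to traveler: $230. OOP to date $230.
Bill 2, $2,041: $970 finishes the deductible; $1,071 goes to coinsurance; coinsurance $1,071 × 30% = $321.30. Cost to traveler: $1,291.30. OOP to date $1,521.30.
Bill 3, $731: deductible met; 30% of $731 = $219.30. Traveler owes $219.30 (running OOP $1,740.60).
Bill 4, $1,607: 30% coinsurance on $1,607 = $482.10. Traveler pays $482.10; OOP now $2,222.70.

$482.10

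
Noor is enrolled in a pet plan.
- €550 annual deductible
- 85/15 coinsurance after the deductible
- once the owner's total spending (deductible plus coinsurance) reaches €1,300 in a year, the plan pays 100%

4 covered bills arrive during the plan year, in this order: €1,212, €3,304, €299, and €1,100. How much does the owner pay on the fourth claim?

Claim 1 (€1,212): €550 finishes the deductible; €662 goes to coinsurance; coinsurance €662 × 15% = €99.30. Owner owes €649.30 (running OOP €649.30).
Claim 2 (€3,304): 15% coinsurance on €3,304 = €495.60. Owner pays €495.60; OOP now €1,144.90.
Claim 3 (€299): deductible already satisfied, so owner's share is 15% × €299 = €44.85. Owner owes €44.85 (running OOP €1,189.75).
Claim 4 (€1,100): deductible met; 15% of €1,100 = €165. Adding that to €1,189.75 gives €1,354.75, past the €1,300 cap; owner pays only €1,300 − €1,189.75 = €110.25.

€110.25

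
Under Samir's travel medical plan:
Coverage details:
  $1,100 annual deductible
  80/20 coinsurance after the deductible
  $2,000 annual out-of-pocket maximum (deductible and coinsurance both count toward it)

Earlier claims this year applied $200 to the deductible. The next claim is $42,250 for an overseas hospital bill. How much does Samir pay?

$1,800

Remaining deductible: $1,100 − $200 = $900.
After the $900 deductible portion, $42,250 − $900 = $41,350 is subject to coinsurance.
Traveler's 20% share of $41,350 is $8,270.
Traveler responsibility before any cap: $900 + $8,270 = $9,170.
Adding $9,170 to the $200 already spent would give $9,370, which exceeds the $2,000 cap; the traveler pays just $2,000 − $200 = $1,800.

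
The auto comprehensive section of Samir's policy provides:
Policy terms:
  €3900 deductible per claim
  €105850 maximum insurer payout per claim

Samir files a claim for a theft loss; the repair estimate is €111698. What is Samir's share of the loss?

Less the €3900 deductible: €111698 − €3900 = €107798.
The €105850 per-incident cap binds; insurer pays €105850.
Policyholder's share is the uncovered remainder: €111698 − €105850 = €5848.

€5848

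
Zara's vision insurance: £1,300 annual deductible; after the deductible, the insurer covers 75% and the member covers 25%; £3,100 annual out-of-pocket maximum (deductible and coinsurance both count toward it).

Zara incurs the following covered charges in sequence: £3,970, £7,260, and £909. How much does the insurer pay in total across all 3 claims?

Bill 1, £3,970: £1,300 finishes the deductible; £2,670 goes to coinsurance; member's 25% is £667.50. Member owes £1,967.50 (running OOP £1,967.50). Plan pays £3,970 − £1,967.50 = £2,002.50.
Bill 2, £7,260: 25% coinsurance on £7,260 = £1,815. Adding that to £1,967.50 gives £3,782.50, past the £3,100 cap; member pays only £3,100 − £1,967.50 = £1,132.50. Insurer: £7,260 − £1,132.50 = £6,127.50.
Bill 3, £909: 25% coinsurance on £909 = £227.25. That would push OOP to £3,327.25, over the £3,100 cap, so member pays £3,100 − £3,100 = £0. Plan pays £909 − £0 = £909.
Insurer total = bills − member's total = £12,139 − £3,100 = £9,039.

£9,039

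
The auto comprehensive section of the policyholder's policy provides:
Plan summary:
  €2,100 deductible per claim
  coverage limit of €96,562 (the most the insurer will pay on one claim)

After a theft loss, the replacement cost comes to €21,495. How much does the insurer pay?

€19,395

Subtract the deductible: €21,495 − €2,100 = €19,395.
€19,395 ≤ €96,562, so the limit doesn't bind; insurer pays €19,395.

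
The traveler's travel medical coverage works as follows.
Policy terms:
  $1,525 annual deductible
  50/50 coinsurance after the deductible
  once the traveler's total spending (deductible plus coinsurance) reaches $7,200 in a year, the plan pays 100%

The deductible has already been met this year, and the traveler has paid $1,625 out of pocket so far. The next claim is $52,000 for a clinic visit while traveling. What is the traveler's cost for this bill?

$5,575

The deductible is already satisfied, so the full bill goes to coinsurance.
50% of $52,000 = $26,000 falls to the traveler.
Year-to-date out-of-pocket would reach $1,625 + $26,000 = $27,625, above the $7,200 maximum, so the traveler pays only $7,200 − $1,625 = $5,575.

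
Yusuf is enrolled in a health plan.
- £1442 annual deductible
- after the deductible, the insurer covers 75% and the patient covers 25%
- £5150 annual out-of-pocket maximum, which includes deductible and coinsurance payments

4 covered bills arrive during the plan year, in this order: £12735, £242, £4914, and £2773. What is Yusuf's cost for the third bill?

£824.25

Claim 1 (£12735): £1442 to deductible, leaving £11293; patient's 25% is £2823.25. Patient owes £4265.25 (running OOP £4265.25).
Claim 2 (£242): deductible already satisfied, so patient's share is 25% × £242 = £60.50. Patient owes £60.50 (running OOP £4325.75).
Claim 3 (£4914): 25% coinsurance on £4914 = £1228.50. That would push OOP to £5554.25, over the £5150 cap, so patient pays £5150 − £4325.75 = £824.25.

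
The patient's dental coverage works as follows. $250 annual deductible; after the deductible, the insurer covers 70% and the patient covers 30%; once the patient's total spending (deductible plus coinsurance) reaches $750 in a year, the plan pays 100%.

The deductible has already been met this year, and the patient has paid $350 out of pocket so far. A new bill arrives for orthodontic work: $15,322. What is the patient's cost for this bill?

$400

The deductible is already satisfied, so the full bill goes to coinsurance.
Patient's 30% share of $15,322 is $4,596.60.
Year-to-date out-of-pocket would reach $350 + $4,596.60 = $4,946.60, above the $750 maximum, so the patient pays only $750 − $350 = $400.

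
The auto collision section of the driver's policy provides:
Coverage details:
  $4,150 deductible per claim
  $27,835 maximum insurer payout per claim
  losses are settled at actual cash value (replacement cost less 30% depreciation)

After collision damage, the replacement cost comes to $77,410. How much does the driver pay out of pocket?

$49,575

At 30% depreciation, ACV = $77,410 − $23,223 = $54,187.
Less the $4,150 deductible: $54,187 − $4,150 = $50,037.
The $27,835 per-incident cap binds; insurer pays $27,835.
Out of pocket: $77,410 − $27,835 = $49,575.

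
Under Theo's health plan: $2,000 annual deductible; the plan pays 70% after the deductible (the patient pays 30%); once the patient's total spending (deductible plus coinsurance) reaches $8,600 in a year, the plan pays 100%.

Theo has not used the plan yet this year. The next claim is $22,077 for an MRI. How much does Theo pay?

The full $2,000 deductible is still open; $2,000 of this bill applies to it.
After the $2,000 deductible portion, $22,077 − $2,000 = $20,077 is subject to coinsurance.
Coinsurance: $20,077 × 30% = $6,023.10.
That puts the patient's cost at $2,000 + $6,023.10 = $8,023.10 before any cap.
Total out-of-pocket so far would be $0 + $8,023.10 = $8,023.10, below the $8,600 cap — no reduction.

$8,023.10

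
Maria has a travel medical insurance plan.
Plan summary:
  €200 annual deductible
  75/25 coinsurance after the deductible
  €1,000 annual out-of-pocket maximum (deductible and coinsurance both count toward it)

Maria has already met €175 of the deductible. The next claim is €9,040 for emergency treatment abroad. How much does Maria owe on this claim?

€825

Remaining deductible: €200 − €175 = €25.
The remaining €9,015 (= €9,040 − €25) moves to coinsurance.
Coinsurance: €9,015 × 25% = €2,253.75.
So the traveler owes €25 + €2,253.75 = €2,278.75 before any cap.
Year-to-date out-of-pocket would reach €175 + €2,278.75 = €2,453.75, above the €1,000 maximum, so the traveler pays only €1,000 − €175 = €825.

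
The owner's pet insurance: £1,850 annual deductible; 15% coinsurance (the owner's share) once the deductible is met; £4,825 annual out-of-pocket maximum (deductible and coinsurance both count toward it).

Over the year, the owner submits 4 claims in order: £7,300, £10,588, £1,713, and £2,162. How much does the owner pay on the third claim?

Claim 1 (£7,300): £1,850 finishes the deductible; £5,450 goes to coinsurance; 15% of £5,450 = £817.50. Cost to owner: £2,667.50. OOP to date £2,667.50.
Claim 2 (£10,588): 15% coinsurance on £10,588 = £1,588.20. Cost to owner: £1,588.20. OOP to date £4,255.70.
Claim 3 (£1,713): 15% coinsurance on £1,713 = £256.95. Cost to owner: £256.95. OOP to date £4,512.65.

£256.95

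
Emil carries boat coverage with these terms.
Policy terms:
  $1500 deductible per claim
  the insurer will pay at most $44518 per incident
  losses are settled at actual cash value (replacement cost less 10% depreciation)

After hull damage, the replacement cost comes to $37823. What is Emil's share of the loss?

Depreciate 10%: the covered value is $37823 × 0.9 = $34040.70.
Less the $1500 deductible: $34040.70 − $1500 = $32540.70.
$32540.70 is within the $44518 limit, so the insurer pays $32540.70.
Out of pocket: $37823 − $32540.70 = $5282.30.

$5282.30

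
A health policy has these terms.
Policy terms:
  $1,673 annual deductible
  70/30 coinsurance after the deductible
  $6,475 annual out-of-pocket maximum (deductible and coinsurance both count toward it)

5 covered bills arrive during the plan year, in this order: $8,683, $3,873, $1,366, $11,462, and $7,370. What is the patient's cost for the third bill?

Bill 1, $8,683: $1,673 finishes the deductible; $7,010 goes to coinsurance; 30% of $7,010 = $2,103. Patient owes $3,776 (running OOP $3,776).
Bill 2, $3,873: 30% coinsurance on $3,873 = $1,161.90. Patient pays $1,161.90; OOP now $4,937.90.
Bill 3, $1,366: deductible met; 30% of $1,366 = $409.80. Patient pays $409.80; OOP now $5,347.70.

$409.80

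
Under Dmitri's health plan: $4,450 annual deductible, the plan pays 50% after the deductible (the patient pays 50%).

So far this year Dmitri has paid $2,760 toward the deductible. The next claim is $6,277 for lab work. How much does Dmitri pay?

$2,760 of the $4,450 deductible is already met, leaving $1,690.
After the $1,690 deductible portion, $6,277 − $1,690 = $4,587 is subject to coinsurance.
Coinsurance: $4,587 × 50% = $2,293.50.
Patient responsibility: $1,690 + $2,293.50 = $3,983.50.

$3,983.50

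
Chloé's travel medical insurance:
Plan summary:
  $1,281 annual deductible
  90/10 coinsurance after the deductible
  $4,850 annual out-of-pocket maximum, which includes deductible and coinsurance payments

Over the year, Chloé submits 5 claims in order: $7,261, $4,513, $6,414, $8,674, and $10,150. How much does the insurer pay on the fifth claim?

$9,139.10

#1 ($7,261): $1,281 finishes the deductible; $5,980 goes to coinsurance; traveler's 10% is $598. Traveler pays $1,879; OOP now $1,879. Plan pays $7,261 − $1,879 = $5,382.
#2 ($4,513): deductible met; 10% of $4,513 = $451.30. Cost to traveler: $451.30. OOP to date $2,330.30. Insurer: $4,513 − $451.30 = $4,061.70.
#3 ($6,414): deductible already satisfied, so traveler's share is 10% × $6,414 = $641.40. Traveler pays $641.40; OOP now $2,971.70. Insurer: $6,414 − $641.40 = $5,772.60.
#4 ($8,674): deductible already satisfied, so traveler's share is 10% × $8,674 = $867.40. Traveler pays $867.40; OOP now $3,839.10. Insurer: $8,674 − $867.40 = $7,806.60.
#5 ($10,150): deductible met; 10% of $10,150 = $1,015. OOP would hit $4,854.10 > $4,850, so the cap limits the traveler to $4,850 − $3,839.10 = $1,010.90. Insurer: $10,150 − $1,010.90 = $9,139.10.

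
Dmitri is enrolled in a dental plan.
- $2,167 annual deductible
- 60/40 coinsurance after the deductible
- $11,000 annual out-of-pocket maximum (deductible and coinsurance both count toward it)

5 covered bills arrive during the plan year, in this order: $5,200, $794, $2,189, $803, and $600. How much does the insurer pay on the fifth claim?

$360

Bill 1, $5,200: $2,167 finishes the deductible; $3,033 goes to coinsurance; 40% of $3,033 = $1,213.20. Patient owes $3,380.20 (running OOP $3,380.20). Plan pays $5,200 − $3,380.20 = $1,819.80.
Bill 2, $794: 40% coinsurance on $794 = $317.60. Patient owes $317.60 (running OOP $3,697.80). Insurer: $794 − $317.60 = $476.40.
Bill 3, $2,189: deductible met; 40% of $2,189 = $875.60. Patient owes $875.60 (running OOP $4,573.40). Plan pays $2,189 − $875.60 = $1,313.40.
Bill 4, $803: 40% coinsurance on $803 = $321.20. Patient owes $321.20 (running OOP $4,894.60). Plan pays $803 − $321.20 = $481.80.
Bill 5, $600: 40% coinsurance on $600 = $240. Patient owes $240 (running OOP $5,134.60). Insurer: $600 − $240 = $360.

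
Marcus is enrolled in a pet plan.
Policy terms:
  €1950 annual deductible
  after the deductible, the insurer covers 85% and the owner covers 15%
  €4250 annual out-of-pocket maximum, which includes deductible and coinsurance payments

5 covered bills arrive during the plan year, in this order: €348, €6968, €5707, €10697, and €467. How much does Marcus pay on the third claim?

#1 (€348): fully absorbed by the deductible. Owner pays €348; OOP now €348.
#2 (€6968): €1602 finishes the deductible; €5366 goes to coinsurance; coinsurance €5366 × 15% = €804.90. Cost to owner: €2406.90. OOP to date €2754.90.
#3 (€5707): 15% coinsurance on €5707 = €856.05. Owner pays €856.05; OOP now €3610.95.

€856.05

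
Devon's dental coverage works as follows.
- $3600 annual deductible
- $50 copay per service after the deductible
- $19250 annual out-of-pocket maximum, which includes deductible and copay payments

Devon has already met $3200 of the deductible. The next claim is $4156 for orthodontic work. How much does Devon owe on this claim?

Deductible still to meet: $3600 − $3200 = $400.
After the $400 deductible portion, $4156 − $400 = $3756 is subject to the copay.
Copay on this service: $50.
That puts the patient's cost at $400 + $50 = $450 before any cap.
Cumulative spending $3200 + $450 = $3650 stays under the $19250 maximum.

$450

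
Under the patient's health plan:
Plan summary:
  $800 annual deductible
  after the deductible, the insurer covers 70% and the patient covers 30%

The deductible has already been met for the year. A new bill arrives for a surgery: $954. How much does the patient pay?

$286.20

With the deductible met, the entire $954 is subject to coinsurance.
30% of $954 = $286.20 falls to the patient.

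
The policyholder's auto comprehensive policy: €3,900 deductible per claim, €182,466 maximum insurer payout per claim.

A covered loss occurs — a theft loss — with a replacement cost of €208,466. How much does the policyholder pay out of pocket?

€26,000

Less the €3,900 deductible: €208,466 − €3,900 = €204,566.
The €182,466 per-incident cap binds; insurer pays €182,466.
Policyholder's share is the uncovered remainder: €208,466 − €182,466 = €26,000.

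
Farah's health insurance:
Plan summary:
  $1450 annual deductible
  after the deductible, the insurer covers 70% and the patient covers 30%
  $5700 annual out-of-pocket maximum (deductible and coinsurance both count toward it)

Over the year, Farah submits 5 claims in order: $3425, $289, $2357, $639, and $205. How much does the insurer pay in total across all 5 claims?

$3825.50

Claim 1 — $3425: $1450 to deductible, leaving $1975; coinsurance $1975 × 30% = $592.50. Cost to patient: $2042.50. OOP to date $2042.50. Plan pays $3425 − $2042.50 = $1382.50.
Claim 2 — $289: deductible met; 30% of $289 = $86.70. Patient pays $86.70; OOP now $2129.20. Insurer: $289 − $86.70 = $202.30.
Claim 3 — $2357: deductible already satisfied, so patient's share is 30% × $2357 = $707.10. Patient pays $707.10; OOP now $2836.30. Plan pays $2357 − $707.10 = $1649.90.
Claim 4 — $639: deductible already satisfied, so patient's share is 30% × $639 = $191.70. Cost to patient: $191.70. OOP to date $3028. Insurer: $639 − $191.70 = $447.30.
Claim 5 — $205: deductible already satisfied, so patient's share is 30% × $205 = $61.50. Patient owes $61.50 (running OOP $3089.50). Insurer: $205 − $61.50 = $143.50.
Insurer total: $1382.50 + $202.30 + $1649.90 + $447.30 + $143.50 = $3825.50.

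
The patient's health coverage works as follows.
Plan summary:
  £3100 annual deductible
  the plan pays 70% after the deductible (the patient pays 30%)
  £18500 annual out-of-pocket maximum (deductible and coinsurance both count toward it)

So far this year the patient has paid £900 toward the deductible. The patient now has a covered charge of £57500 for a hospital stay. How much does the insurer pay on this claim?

£39900

£900 of the £3100 deductible is already met, leaving £2200.
The remaining £55300 (= £57500 − £2200) moves to coinsurance.
Patient's 30% share of £55300 is £16590.
So the patient owes £2200 + £16590 = £18790 before any cap.
That would bring total out-of-pocket to £19690, past the £18500 cap. The patient is capped at £18500 − £900 = £17600 on this claim.
Insurer pays the balance: £57500 − £17600 = £39900.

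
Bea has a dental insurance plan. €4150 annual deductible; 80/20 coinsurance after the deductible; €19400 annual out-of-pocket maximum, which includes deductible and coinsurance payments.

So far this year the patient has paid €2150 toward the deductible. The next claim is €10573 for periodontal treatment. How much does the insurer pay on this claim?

Deductible still to meet: €4150 − €2150 = €2000.
That leaves €10573 − €2000 = €8573 for coinsurance.
20% of €8573 = €1714.60 falls to the patient.
So the patient owes €2000 + €1714.60 = €3714.60 before any cap.
Year-to-date out-of-pocket becomes €2150 + €3714.60 = €5864.60, still under the €19400 maximum, so no cap applies.
The insurer covers the remainder: €10573 − €3714.60 = €6858.40.

€6858.40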